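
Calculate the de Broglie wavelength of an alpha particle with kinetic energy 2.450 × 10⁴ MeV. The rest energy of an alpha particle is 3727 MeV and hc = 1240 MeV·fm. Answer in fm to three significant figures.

Total energy E = KE + m₀c² = 2.450 × 10⁴ + 3727 = 28227 MeV.
(pc)² = E² − (m₀c²)² = (28227)² − (3727)² = 7.829 × 10⁸ MeV², so pc = 2.798 × 10⁴ MeV.
λ = hc/(pc) = 1240 MeV·fm / 2.798 × 10⁴ MeV = 0.0443 fm.

λ = 0.0443 fm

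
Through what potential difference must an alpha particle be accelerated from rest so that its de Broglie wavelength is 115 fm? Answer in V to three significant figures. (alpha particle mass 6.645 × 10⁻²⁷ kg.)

p = h/λ = 6.626 × 10⁻³⁴ / 1.150 × 10⁻¹³ = 5.762 × 10⁻²¹ kg·m/s.
KE = p²/(2m) = 2.498 × 10⁻¹⁵ J.
V = KE/2e = 2.498 × 10⁻¹⁵ / (2 × 1.602 × 10⁻¹⁹) = 7800 V.

V = 7800 V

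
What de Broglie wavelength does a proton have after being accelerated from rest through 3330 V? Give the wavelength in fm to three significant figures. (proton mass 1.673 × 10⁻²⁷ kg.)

KE = eV = 1.602 × 10⁻¹⁹ × 3330 = 5.335 × 10⁻¹⁶ J.
p = √(2mKE) = √(2 × 1.673 × 10⁻²⁷ × 5.335 × 10⁻¹⁶) = 1.336 × 10⁻²¹ kg·m/s.
λ = h/p = 6.626 × 10⁻³⁴ / 1.336 × 10⁻²¹ = 4.96 × 10⁻¹³ m = 496 fm.

λ = 496 fm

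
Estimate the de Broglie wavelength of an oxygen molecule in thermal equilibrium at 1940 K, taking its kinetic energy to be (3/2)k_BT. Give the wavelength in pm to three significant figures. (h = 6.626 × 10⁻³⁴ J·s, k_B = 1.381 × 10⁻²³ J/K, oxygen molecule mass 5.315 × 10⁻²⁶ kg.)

KE = (3/2)k_BT = 1.5 × 1.381 × 10⁻²³ × 1940 = 4.019 × 10⁻²⁰ J.
p = √(2mKE) = √(2 × 5.315 × 10⁻²⁶ × 4.019 × 10⁻²⁰) = 6.536 × 10⁻²³ kg·m/s.
λ = h/p = 1.01 × 10⁻¹¹ m = 10.1 pm.

λ = 10.1 pm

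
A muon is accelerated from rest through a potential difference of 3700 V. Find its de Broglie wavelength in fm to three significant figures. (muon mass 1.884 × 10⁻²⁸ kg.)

λ = 1400 fm

KE = eV = 1.602 × 10⁻¹⁹ × 3700 = 5.927 × 10⁻¹⁶ J.
p = √(2mKE) = √(2 × 1.884 × 10⁻²⁸ × 5.927 × 10⁻¹⁶) = 4.726 × 10⁻²² kg·m/s.
λ = h/p = 6.626 × 10⁻³⁴ / 4.726 × 10⁻²² = 1.40 × 10⁻¹² m = 1400 fm.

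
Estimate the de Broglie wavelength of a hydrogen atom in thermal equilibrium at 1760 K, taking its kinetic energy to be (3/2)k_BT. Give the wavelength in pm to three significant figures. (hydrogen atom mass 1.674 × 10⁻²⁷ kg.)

KE = (3/2)k_BT = 1.5 × 1.381 × 10⁻²³ × 1760 = 3.646 × 10⁻²⁰ J.
p = √(2mKE) = √(2 × 1.674 × 10⁻²⁷ × 3.646 × 10⁻²⁰) = 1.105 × 10⁻²³ kg·m/s.
λ = h/p = 6.00 × 10⁻¹¹ m = 60.0 pm.

λ = 60.0 pm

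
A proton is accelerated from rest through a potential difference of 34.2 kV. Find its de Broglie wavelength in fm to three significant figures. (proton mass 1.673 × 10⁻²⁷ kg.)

KE = eV = 1.602 × 10⁻¹⁹ × 3.420 × 10⁴ = 5.479 × 10⁻¹⁵ J.
p = √(2mKE) = √(2 × 1.673 × 10⁻²⁷ × 5.479 × 10⁻¹⁵) = 4.282 × 10⁻²¹ kg·m/s.
λ = h/p = 6.626 × 10⁻³⁴ / 4.282 × 10⁻²¹ = 1.55 × 10⁻¹³ m = 155 fm.

λ = 155 fm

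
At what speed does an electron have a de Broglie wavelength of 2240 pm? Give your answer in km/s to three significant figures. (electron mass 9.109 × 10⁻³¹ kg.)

p = h/λ = 6.626 × 10⁻³⁴ / 2.240 × 10⁻⁹ = 2.958 × 10⁻²⁵ kg·m/s.
v = p/m = 2.958 × 10⁻²⁵ / 9.109 × 10⁻³¹ = 3.25 × 10⁵ m/s = 325 km/s.

v = 325 km/s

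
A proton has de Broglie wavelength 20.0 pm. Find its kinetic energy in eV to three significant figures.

KE = 2.05 eV

p = h/λ = 6.626 × 10⁻³⁴ / 2.000 × 10⁻¹¹ = 3.313 × 10⁻²³ kg·m/s.
KE = p²/(2m) = (3.313 × 10⁻²³)² / (2 × 1.673 × 10⁻²⁷) = 3.280 × 10⁻¹⁹ J = 2.05 eV.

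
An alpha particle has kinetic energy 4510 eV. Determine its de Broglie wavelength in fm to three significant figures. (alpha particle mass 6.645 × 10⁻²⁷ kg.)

λ = 214 fm

KE = 4510 eV = 7.225 × 10⁻¹⁶ J.
p = √(2mKE) = √(2 × 6.645 × 10⁻²⁷ × 7.225 × 10⁻¹⁶) = 3.099 × 10⁻²¹ kg·m/s.
λ = h/p = 6.626 × 10⁻³⁴ / 3.099 × 10⁻²¹ = 2.14 × 10⁻¹³ m = 214 fm.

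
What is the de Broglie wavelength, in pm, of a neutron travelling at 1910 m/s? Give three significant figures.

λ = 207 pm

p = mv = 1.675 × 10⁻²⁷ × 1910 = 3.199 × 10⁻²⁴ kg·m/s.
λ = h/p = 6.626 × 10⁻³⁴ / 3.199 × 10⁻²⁴ = 2.07 × 10⁻¹⁰ m = 207 pm.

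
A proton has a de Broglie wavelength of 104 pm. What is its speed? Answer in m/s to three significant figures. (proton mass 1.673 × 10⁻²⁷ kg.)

v = 3810 m/s

p = h/λ = 6.626 × 10⁻³⁴ / 1.040 × 10⁻¹⁰ = 6.371 × 10⁻²⁴ kg·m/s.
v = p/m = 6.371 × 10⁻²⁴ / 1.673 × 10⁻²⁷ = 3.81 × 10³ m/s = 3810 m/s.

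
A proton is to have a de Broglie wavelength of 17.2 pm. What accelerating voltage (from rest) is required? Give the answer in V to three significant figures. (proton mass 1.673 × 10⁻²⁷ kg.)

V = 2.77 V

p = h/λ = 6.626 × 10⁻³⁴ / 1.720 × 10⁻¹¹ = 3.852 × 10⁻²³ kg·m/s.
KE = p²/(2m) = 4.435 × 10⁻¹⁹ J.
V = KE/e = 4.435 × 10⁻¹⁹ / (1.602 × 10⁻¹⁹) = 2.77 V.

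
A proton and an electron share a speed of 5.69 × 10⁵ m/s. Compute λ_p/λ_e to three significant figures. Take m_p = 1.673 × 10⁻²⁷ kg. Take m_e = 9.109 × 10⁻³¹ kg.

At fixed v, p = mv so λ = h/(mv) ∝ 1/m.
λ_p/λ_e = m_e/m_p = 9.109 × 10⁻³¹/1.673 × 10⁻²⁷ = 5.44 × 10⁻⁴.

λ_p/λ_e = 5.44 × 10⁻⁴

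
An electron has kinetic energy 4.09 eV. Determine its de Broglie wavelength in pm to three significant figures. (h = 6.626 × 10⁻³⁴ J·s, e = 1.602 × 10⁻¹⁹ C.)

KE = 4.09 eV = 6.552 × 10⁻¹⁹ J.
p = √(2mKE) = √(2 × 9.109 × 10⁻³¹ × 6.552 × 10⁻¹⁹) = 1.093 × 10⁻²⁴ kg·m/s.
λ = h/p = 6.626 × 10⁻³⁴ / 1.093 × 10⁻²⁴ = 6.06 × 10⁻¹⁰ m = 606 pm.

λ = 606 pm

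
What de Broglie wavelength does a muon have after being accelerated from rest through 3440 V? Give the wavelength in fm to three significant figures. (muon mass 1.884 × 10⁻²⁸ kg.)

λ = 1450 fm

KE = eV = 1.602 × 10⁻¹⁹ × 3440 = 5.511 × 10⁻¹⁶ J.
p = √(2mKE) = √(2 × 1.884 × 10⁻²⁸ × 5.511 × 10⁻¹⁶) = 4.557 × 10⁻²² kg·m/s.
λ = h/p = 6.626 × 10⁻³⁴ / 4.557 × 10⁻²² = 1.45 × 10⁻¹² m = 1450 fm.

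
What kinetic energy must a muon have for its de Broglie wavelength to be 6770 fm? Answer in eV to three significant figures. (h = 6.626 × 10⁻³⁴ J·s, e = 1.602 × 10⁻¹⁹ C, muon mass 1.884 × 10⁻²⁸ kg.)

KE = 159 eV

p = h/λ = 6.626 × 10⁻³⁴ / 6.770 × 10⁻¹² = 9.787 × 10⁻²³ kg·m/s.
KE = p²/(2m) = (9.787 × 10⁻²³)² / (2 × 1.884 × 10⁻²⁸) = 2.542 × 10⁻¹⁷ J = 159 eV.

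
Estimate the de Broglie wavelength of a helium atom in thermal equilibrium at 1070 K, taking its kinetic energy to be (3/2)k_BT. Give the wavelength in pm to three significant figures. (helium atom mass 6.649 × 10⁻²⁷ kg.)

λ = 38.6 pm

KE = (3/2)k_BT = 1.5 × 1.381 × 10⁻²³ × 1070 = 2.217 × 10⁻²⁰ J.
p = √(2mKE) = √(2 × 6.649 × 10⁻²⁷ × 2.217 × 10⁻²⁰) = 1.717 × 10⁻²³ kg·m/s.
λ = h/p = 3.86 × 10⁻¹¹ m = 38.6 pm.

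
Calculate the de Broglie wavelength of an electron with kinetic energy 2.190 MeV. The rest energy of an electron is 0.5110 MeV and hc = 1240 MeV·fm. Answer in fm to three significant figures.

Total energy E = KE + m₀c² = 2.190 + 0.5110 = 2.7010 MeV.
(pc)² = E² − (m₀c²)² = (2.7010)² − (0.5110)² = 7.034 MeV², so pc = 2.652 MeV.
λ = hc/(pc) = 1240 MeV·fm / 2.652 MeV = 468 fm.

λ = 468 fm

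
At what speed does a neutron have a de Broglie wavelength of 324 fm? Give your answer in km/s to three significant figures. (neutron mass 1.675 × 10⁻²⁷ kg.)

p = h/λ = 6.626 × 10⁻³⁴ / 3.240 × 10⁻¹³ = 2.045 × 10⁻²¹ kg·m/s.
v = p/m = 2.045 × 10⁻²¹ / 1.675 × 10⁻²⁷ = 1.22 × 10⁶ m/s = 1220 km/s.

v = 1220 km/s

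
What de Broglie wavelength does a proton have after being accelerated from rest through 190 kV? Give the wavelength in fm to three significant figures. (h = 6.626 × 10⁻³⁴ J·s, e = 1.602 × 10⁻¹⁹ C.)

λ = 65.7 fm

KE = eV = 1.602 × 10⁻¹⁹ × 1.900 × 10⁵ = 3.044 × 10⁻¹⁴ J.
p = √(2mKE) = √(2 × 1.673 × 10⁻²⁷ × 3.044 × 10⁻¹⁴) = 1.009 × 10⁻²⁰ kg·m/s.
λ = h/p = 6.626 × 10⁻³⁴ / 1.009 × 10⁻²⁰ = 6.57 × 10⁻¹⁴ m = 65.7 fm.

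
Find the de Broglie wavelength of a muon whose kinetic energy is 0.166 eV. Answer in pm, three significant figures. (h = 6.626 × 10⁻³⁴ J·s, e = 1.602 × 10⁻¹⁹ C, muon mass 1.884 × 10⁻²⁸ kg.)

λ = 209 pm

KE = 0.166 eV = 2.659 × 10⁻²⁰ J.
p = √(2mKE) = √(2 × 1.884 × 10⁻²⁸ × 2.659 × 10⁻²⁰) = 3.165 × 10⁻²⁴ kg·m/s.
λ = h/p = 6.626 × 10⁻³⁴ / 3.165 × 10⁻²⁴ = 2.09 × 10⁻¹⁰ m = 209 pm.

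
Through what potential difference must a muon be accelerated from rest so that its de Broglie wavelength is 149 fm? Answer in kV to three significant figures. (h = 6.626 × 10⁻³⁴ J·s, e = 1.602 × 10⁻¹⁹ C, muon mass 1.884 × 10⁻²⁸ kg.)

p = h/λ = 6.626 × 10⁻³⁴ / 1.490 × 10⁻¹³ = 4.447 × 10⁻²¹ kg·m/s.
KE = p²/(2m) = 5.248 × 10⁻¹⁴ J.
V = KE/e = 5.248 × 10⁻¹⁴ / (1.602 × 10⁻¹⁹) = 328 kV.

V = 328 kV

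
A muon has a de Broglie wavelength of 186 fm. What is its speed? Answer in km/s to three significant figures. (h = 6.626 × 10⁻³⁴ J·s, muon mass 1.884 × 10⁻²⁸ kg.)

v = 1.89 × 10⁴ km/s

p = h/λ = 6.626 × 10⁻³⁴ / 1.860 × 10⁻¹³ = 3.562 × 10⁻²¹ kg·m/s.
v = p/m = 3.562 × 10⁻²¹ / 1.884 × 10⁻²⁸ = 1.89 × 10⁷ m/s = 1.89 × 10⁴ km/s.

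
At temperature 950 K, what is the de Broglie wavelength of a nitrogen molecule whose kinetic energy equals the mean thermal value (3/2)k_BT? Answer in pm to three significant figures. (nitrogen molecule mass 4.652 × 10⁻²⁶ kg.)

KE = (3/2)k_BT = 1.5 × 1.381 × 10⁻²³ × 950 = 1.968 × 10⁻²⁰ J.
p = √(2mKE) = √(2 × 4.652 × 10⁻²⁶ × 1.968 × 10⁻²⁰) = 4.279 × 10⁻²³ kg·m/s.
λ = h/p = 1.55 × 10⁻¹¹ m = 15.5 pm.

λ = 15.5 pm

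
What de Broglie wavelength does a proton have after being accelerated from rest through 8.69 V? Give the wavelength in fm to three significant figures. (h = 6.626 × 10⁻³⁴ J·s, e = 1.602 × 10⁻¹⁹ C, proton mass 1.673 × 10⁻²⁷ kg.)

λ = 9710 fm

KE = eV = 1.602 × 10⁻¹⁹ × 8.690 = 1.392 × 10⁻¹⁸ J.
p = √(2mKE) = √(2 × 1.673 × 10⁻²⁷ × 1.392 × 10⁻¹⁸) = 6.825 × 10⁻²³ kg·m/s.
λ = h/p = 6.626 × 10⁻³⁴ / 6.825 × 10⁻²³ = 9.71 × 10⁻¹² m = 9710 fm.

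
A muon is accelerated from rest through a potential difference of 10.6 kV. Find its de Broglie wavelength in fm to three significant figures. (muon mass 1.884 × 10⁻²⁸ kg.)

KE = eV = 1.602 × 10⁻¹⁹ × 1.060 × 10⁴ = 1.698 × 10⁻¹⁵ J.
p = √(2mKE) = √(2 × 1.884 × 10⁻²⁸ × 1.698 × 10⁻¹⁵) = 7.999 × 10⁻²² kg·m/s.
λ = h/p = 6.626 × 10⁻³⁴ / 7.999 × 10⁻²² = 8.28 × 10⁻¹³ m = 828 fm.

λ = 828 fm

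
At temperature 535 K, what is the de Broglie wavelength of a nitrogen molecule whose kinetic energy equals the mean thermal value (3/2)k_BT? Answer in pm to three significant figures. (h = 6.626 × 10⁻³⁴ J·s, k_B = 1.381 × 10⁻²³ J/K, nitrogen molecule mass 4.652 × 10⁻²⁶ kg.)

KE = (3/2)k_BT = 1.5 × 1.381 × 10⁻²³ × 535 = 1.108 × 10⁻²⁰ J.
p = √(2mKE) = √(2 × 4.652 × 10⁻²⁶ × 1.108 × 10⁻²⁰) = 3.211 × 10⁻²³ kg·m/s.
λ = h/p = 2.06 × 10⁻¹¹ m = 20.6 pm.

λ = 20.6 pm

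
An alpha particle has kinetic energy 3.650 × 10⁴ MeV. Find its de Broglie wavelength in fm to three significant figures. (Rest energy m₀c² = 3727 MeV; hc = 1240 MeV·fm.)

λ = 0.0310 fm

Total energy E = KE + m₀c² = 3.650 × 10⁴ + 3727 = 40227 MeV.
(pc)² = E² − (m₀c²)² = (40227)² − (3727)² = 1.604 × 10⁹ MeV², so pc = 4.005 × 10⁴ MeV.
λ = hc/(pc) = 1240 MeV·fm / 4.005 × 10⁴ MeV = 0.0310 fm.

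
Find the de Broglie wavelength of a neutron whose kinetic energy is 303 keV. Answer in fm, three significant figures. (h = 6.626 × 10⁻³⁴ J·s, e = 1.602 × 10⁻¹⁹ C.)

λ = 52.0 fm

KE = 303 keV = 4.854 × 10⁻¹⁴ J.
p = √(2mKE) = √(2 × 1.675 × 10⁻²⁷ × 4.854 × 10⁻¹⁴) = 1.275 × 10⁻²⁰ kg·m/s.
λ = h/p = 6.626 × 10⁻³⁴ / 1.275 × 10⁻²⁰ = 5.20 × 10⁻¹⁴ m = 52.0 fm.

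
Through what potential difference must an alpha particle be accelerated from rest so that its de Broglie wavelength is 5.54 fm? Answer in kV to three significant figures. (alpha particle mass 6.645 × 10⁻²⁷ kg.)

V = 3360 kV

p = h/λ = 6.626 × 10⁻³⁴ / 5.540 × 10⁻¹⁵ = 1.196 × 10⁻¹⁹ kg·m/s.
KE = p²/(2m) = 1.076 × 10⁻¹² J.
V = KE/2e = 1.076 × 10⁻¹² / (2 × 1.602 × 10⁻¹⁹) = 3360 kV.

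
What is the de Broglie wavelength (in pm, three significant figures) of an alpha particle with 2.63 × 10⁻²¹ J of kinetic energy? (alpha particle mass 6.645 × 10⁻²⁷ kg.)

λ = 112 pm

p = √(2mKE) = √(2 × 6.645 × 10⁻²⁷ × 2.630 × 10⁻²¹) = 5.912 × 10⁻²⁴ kg·m/s.
λ = h/p = 6.626 × 10⁻³⁴ / 5.912 × 10⁻²⁴ = 1.12 × 10⁻¹⁰ m = 112 pm.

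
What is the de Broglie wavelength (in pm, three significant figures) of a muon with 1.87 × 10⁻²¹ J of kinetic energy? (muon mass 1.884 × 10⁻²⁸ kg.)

λ = 789 pm

p = √(2mKE) = √(2 × 1.884 × 10⁻²⁸ × 1.870 × 10⁻²¹) = 8.394 × 10⁻²⁵ kg·m/s.
λ = h/p = 6.626 × 10⁻³⁴ / 8.394 × 10⁻²⁵ = 7.89 × 10⁻¹⁰ m = 789 pm.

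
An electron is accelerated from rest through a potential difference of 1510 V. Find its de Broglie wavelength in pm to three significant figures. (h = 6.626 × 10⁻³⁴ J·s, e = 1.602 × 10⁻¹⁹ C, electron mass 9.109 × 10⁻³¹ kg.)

KE = eV = 1.602 × 10⁻¹⁹ × 1510 = 2.419 × 10⁻¹⁶ J.
p = √(2mKE) = √(2 × 9.109 × 10⁻³¹ × 2.419 × 10⁻¹⁶) = 2.099 × 10⁻²³ kg·m/s.
λ = h/p = 6.626 × 10⁻³⁴ / 2.099 × 10⁻²³ = 3.16 × 10⁻¹¹ m = 31.6 pm.

λ = 31.6 pm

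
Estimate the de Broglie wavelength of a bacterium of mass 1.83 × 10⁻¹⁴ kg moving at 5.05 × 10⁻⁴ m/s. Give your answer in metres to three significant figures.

λ = 7.17 × 10⁻¹⁷ m

p = mv = 1.83 × 10⁻¹⁴ × 5.05 × 10⁻⁴ = 9.242 × 10⁻¹⁸ kg·m/s.
λ = h/p = 6.626 × 10⁻³⁴ / 9.242 × 10⁻¹⁸ = 7.17 × 10⁻¹⁷ m.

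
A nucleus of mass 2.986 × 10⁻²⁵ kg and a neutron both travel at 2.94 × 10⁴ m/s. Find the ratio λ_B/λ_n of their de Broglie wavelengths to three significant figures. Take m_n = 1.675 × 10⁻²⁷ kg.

λ_B/λ_n = 5.61 × 10⁻³

At fixed v, p = mv so λ = h/(mv) ∝ 1/m.
λ_B/λ_n = m_n/m_B = 1.675 × 10⁻²⁷/2.986 × 10⁻²⁵ = 5.61 × 10⁻³.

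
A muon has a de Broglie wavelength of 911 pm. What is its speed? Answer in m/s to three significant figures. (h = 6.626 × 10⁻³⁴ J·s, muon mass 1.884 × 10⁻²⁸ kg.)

v = 3860 m/s

p = h/λ = 6.626 × 10⁻³⁴ / 9.110 × 10⁻¹⁰ = 7.273 × 10⁻²⁵ kg·m/s.
v = p/m = 7.273 × 10⁻²⁵ / 1.884 × 10⁻²⁸ = 3.86 × 10³ m/s = 3860 m/s.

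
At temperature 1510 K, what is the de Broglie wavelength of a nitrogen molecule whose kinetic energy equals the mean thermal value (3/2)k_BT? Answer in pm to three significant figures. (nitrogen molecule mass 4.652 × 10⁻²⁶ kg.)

λ = 12.3 pm

KE = (3/2)k_BT = 1.5 × 1.381 × 10⁻²³ × 1510 = 3.128 × 10⁻²⁰ J.
p = √(2mKE) = √(2 × 4.652 × 10⁻²⁶ × 3.128 × 10⁻²⁰) = 5.395 × 10⁻²³ kg·m/s.
λ = h/p = 1.23 × 10⁻¹¹ m = 12.3 pm.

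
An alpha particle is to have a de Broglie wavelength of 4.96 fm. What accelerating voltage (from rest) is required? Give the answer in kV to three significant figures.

V = 4190 kV

p = h/λ = 6.626 × 10⁻³⁴ / 4.960 × 10⁻¹⁵ = 1.336 × 10⁻¹⁹ kg·m/s.
KE = p²/(2m) = 1.343 × 10⁻¹² J.
V = KE/2e = 1.343 × 10⁻¹² / (2 × 1.602 × 10⁻¹⁹) = 4190 kV.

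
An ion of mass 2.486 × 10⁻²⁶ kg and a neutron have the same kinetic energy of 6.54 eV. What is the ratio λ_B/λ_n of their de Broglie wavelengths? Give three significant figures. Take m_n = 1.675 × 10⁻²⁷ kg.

λ_B/λ_n = 0.260

At fixed KE, p = √(2mKE) so λ = h/p ∝ 1/√m.
λ_B/λ_n = √(m_n/m_B) = √(1.675 × 10⁻²⁷/2.486 × 10⁻²⁶) = √(0.06738) = 0.260.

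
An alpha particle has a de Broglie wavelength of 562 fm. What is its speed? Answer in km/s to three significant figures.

p = h/λ = 6.626 × 10⁻³⁴ / 5.620 × 10⁻¹³ = 1.179 × 10⁻²¹ kg·m/s.
v = p/m = 1.179 × 10⁻²¹ / 6.645 × 10⁻²⁷ = 1.77 × 10⁵ m/s = 177 km/s.

v = 177 km/s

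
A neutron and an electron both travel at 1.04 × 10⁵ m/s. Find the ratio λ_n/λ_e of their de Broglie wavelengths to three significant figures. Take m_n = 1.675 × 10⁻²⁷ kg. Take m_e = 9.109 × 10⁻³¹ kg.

λ_n/λ_e = 5.44 × 10⁻⁴

At fixed v, p = mv so λ = h/(mv) ∝ 1/m.
λ_n/λ_e = m_e/m_n = 9.109 × 10⁻³¹/1.675 × 10⁻²⁷ = 5.44 × 10⁻⁴.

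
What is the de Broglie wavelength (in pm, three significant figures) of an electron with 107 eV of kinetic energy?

λ = 119 pm

KE = 107 eV = 1.714 × 10⁻¹⁷ J.
p = √(2mKE) = √(2 × 9.109 × 10⁻³¹ × 1.714 × 10⁻¹⁷) = 5.588 × 10⁻²⁴ kg·m/s.
λ = h/p = 6.626 × 10⁻³⁴ / 5.588 × 10⁻²⁴ = 1.19 × 10⁻¹⁰ m = 119 pm.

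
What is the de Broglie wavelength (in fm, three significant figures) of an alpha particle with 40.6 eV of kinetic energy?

KE = 40.6 eV = 6.504 × 10⁻¹⁸ J.
p = √(2mKE) = √(2 × 6.645 × 10⁻²⁷ × 6.504 × 10⁻¹⁸) = 2.940 × 10⁻²² kg·m/s.
λ = h/p = 6.626 × 10⁻³⁴ / 2.940 × 10⁻²² = 2.25 × 10⁻¹² m = 2250 fm.

λ = 2250 fm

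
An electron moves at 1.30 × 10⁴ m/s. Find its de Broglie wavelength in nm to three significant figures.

λ = 56.0 nm

p = mv = 9.109 × 10⁻³¹ × 1.30 × 10⁴ = 1.184 × 10⁻²⁶ kg·m/s.
λ = h/p = 6.626 × 10⁻³⁴ / 1.184 × 10⁻²⁶ = 5.60 × 10⁻⁸ m = 56.0 nm.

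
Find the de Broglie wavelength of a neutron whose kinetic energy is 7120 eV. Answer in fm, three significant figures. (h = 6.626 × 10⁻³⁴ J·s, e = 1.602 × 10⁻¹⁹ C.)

KE = 7120 eV = 1.141 × 10⁻¹⁵ J.
p = √(2mKE) = √(2 × 1.675 × 10⁻²⁷ × 1.141 × 10⁻¹⁵) = 1.955 × 10⁻²¹ kg·m/s.
λ = h/p = 6.626 × 10⁻³⁴ / 1.955 × 10⁻²¹ = 3.39 × 10⁻¹³ m = 339 fm.

λ = 339 fm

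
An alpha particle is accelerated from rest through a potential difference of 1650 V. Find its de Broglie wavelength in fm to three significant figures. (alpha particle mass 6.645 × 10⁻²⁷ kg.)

λ = 250 fm

KE = 2eV = 2 × 1.602 × 10⁻¹⁹ × 1650 = 5.287 × 10⁻¹⁶ J.
p = √(2mKE) = √(2 × 6.645 × 10⁻²⁷ × 5.287 × 10⁻¹⁶) = 2.651 × 10⁻²¹ kg·m/s.
λ = h/p = 6.626 × 10⁻³⁴ / 2.651 × 10⁻²¹ = 2.50 × 10⁻¹³ m = 250 fm.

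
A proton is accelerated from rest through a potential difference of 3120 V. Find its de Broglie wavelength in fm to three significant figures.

λ = 512 fm

KE = eV = 1.602 × 10⁻¹⁹ × 3120 = 4.998 × 10⁻¹⁶ J.
p = √(2mKE) = √(2 × 1.673 × 10⁻²⁷ × 4.998 × 10⁻¹⁶) = 1.293 × 10⁻²¹ kg·m/s.
λ = h/p = 6.626 × 10⁻³⁴ / 1.293 × 10⁻²¹ = 5.12 × 10⁻¹³ m = 512 fm.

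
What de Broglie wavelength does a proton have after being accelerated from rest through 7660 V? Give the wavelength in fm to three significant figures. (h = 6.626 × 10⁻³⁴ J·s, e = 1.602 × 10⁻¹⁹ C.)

KE = eV = 1.602 × 10⁻¹⁹ × 7660 = 1.227 × 10⁻¹⁵ J.
p = √(2mKE) = √(2 × 1.673 × 10⁻²⁷ × 1.227 × 10⁻¹⁵) = 2.026 × 10⁻²¹ kg·m/s.
λ = h/p = 6.626 × 10⁻³⁴ / 2.026 × 10⁻²¹ = 3.27 × 10⁻¹³ m = 327 fm.

λ = 327 fm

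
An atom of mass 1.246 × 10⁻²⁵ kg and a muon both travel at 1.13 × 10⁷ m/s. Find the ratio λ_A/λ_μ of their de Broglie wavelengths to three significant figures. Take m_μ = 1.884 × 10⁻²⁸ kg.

λ_A/λ_μ = 1.51 × 10⁻³

At fixed v, p = mv so λ = h/(mv) ∝ 1/m.
λ_A/λ_μ = m_μ/m_A = 1.884 × 10⁻²⁸/1.246 × 10⁻²⁵ = 1.51 × 10⁻³.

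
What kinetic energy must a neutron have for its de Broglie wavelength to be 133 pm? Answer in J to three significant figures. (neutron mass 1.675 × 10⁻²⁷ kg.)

p = h/λ = 6.626 × 10⁻³⁴ / 1.330 × 10⁻¹⁰ = 4.982 × 10⁻²⁴ kg·m/s.
KE = p²/(2m) = (4.982 × 10⁻²⁴)² / (2 × 1.675 × 10⁻²⁷) = 7.409 × 10⁻²¹ J = 7.41 × 10⁻²¹ J.

KE = 7.41 × 10⁻²¹ J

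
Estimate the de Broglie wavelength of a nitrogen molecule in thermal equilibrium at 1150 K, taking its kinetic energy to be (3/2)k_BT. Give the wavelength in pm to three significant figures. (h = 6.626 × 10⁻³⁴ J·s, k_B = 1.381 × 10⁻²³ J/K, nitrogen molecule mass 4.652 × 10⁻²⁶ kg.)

λ = 14.1 pm

KE = (3/2)k_BT = 1.5 × 1.381 × 10⁻²³ × 1150 = 2.382 × 10⁻²⁰ J.
p = √(2mKE) = √(2 × 4.652 × 10⁻²⁶ × 2.382 × 10⁻²⁰) = 4.708 × 10⁻²³ kg·m/s.
λ = h/p = 1.41 × 10⁻¹¹ m = 14.1 pm.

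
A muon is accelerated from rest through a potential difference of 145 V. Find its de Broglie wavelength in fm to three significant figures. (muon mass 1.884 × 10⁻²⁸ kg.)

λ = 7080 fm

KE = eV = 1.602 × 10⁻¹⁹ × 145.0 = 2.323 × 10⁻¹⁷ J.
p = √(2mKE) = √(2 × 1.884 × 10⁻²⁸ × 2.323 × 10⁻¹⁷) = 9.356 × 10⁻²³ kg·m/s.
λ = h/p = 6.626 × 10⁻³⁴ / 9.356 × 10⁻²³ = 7.08 × 10⁻¹² m = 7080 fm.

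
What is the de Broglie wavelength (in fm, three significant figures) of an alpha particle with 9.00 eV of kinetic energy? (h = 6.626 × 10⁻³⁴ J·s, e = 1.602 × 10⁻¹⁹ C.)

KE = 9.00 eV = 1.442 × 10⁻¹⁸ J.
p = √(2mKE) = √(2 × 6.645 × 10⁻²⁷ × 1.442 × 10⁻¹⁸) = 1.384 × 10⁻²² kg·m/s.
λ = h/p = 6.626 × 10⁻³⁴ / 1.384 × 10⁻²² = 4.79 × 10⁻¹² m = 4790 fm.

λ = 4790 fm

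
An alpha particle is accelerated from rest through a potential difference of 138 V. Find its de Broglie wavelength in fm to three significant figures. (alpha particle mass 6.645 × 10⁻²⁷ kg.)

λ = 864 fm

KE = 2eV = 2 × 1.602 × 10⁻¹⁹ × 138.0 = 4.422 × 10⁻¹⁷ J.
p = √(2mKE) = √(2 × 6.645 × 10⁻²⁷ × 4.422 × 10⁻¹⁷) = 7.666 × 10⁻²² kg·m/s.
λ = h/p = 6.626 × 10⁻³⁴ / 7.666 × 10⁻²² = 8.64 × 10⁻¹³ m = 864 fm.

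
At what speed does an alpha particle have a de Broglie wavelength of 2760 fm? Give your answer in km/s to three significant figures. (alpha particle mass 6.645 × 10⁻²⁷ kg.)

p = h/λ = 6.626 × 10⁻³⁴ / 2.760 × 10⁻¹² = 2.401 × 10⁻²² kg·m/s.
v = p/m = 2.401 × 10⁻²² / 6.645 × 10⁻²⁷ = 3.61 × 10⁴ m/s = 36.1 km/s.

v = 36.1 km/s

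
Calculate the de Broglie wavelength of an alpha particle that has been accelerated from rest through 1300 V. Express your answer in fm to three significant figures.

λ = 282 fm

KE = 2eV = 2 × 1.602 × 10⁻¹⁹ × 1300 = 4.165 × 10⁻¹⁶ J.
p = √(2mKE) = √(2 × 6.645 × 10⁻²⁷ × 4.165 × 10⁻¹⁶) = 2.353 × 10⁻²¹ kg·m/s.
λ = h/p = 6.626 × 10⁻³⁴ / 2.353 × 10⁻²¹ = 2.82 × 10⁻¹³ m = 282 fm.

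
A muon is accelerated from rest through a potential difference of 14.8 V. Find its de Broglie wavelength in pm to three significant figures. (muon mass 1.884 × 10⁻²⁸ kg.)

λ = 22.2 pm

KE = eV = 1.602 × 10⁻¹⁹ × 14.80 = 2.371 × 10⁻¹⁸ J.
p = √(2mKE) = √(2 × 1.884 × 10⁻²⁸ × 2.371 × 10⁻¹⁸) = 2.989 × 10⁻²³ kg·m/s.
λ = h/p = 6.626 × 10⁻³⁴ / 2.989 × 10⁻²³ = 2.22 × 10⁻¹¹ m = 22.2 pm.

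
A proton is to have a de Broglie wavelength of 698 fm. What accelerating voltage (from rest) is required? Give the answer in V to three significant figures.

p = h/λ = 6.626 × 10⁻³⁴ / 6.980 × 10⁻¹³ = 9.493 × 10⁻²² kg·m/s.
KE = p²/(2m) = 2.693 × 10⁻¹⁶ J.
V = KE/e = 2.693 × 10⁻¹⁶ / (1.602 × 10⁻¹⁹) = 1680 V.

V = 1680 V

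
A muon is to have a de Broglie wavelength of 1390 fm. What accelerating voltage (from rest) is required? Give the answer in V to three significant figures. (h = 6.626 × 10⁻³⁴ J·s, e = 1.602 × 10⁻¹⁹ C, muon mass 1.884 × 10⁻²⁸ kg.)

p = h/λ = 6.626 × 10⁻³⁴ / 1.390 × 10⁻¹² = 4.767 × 10⁻²² kg·m/s.
KE = p²/(2m) = 6.031 × 10⁻¹⁶ J.
V = KE/e = 6.031 × 10⁻¹⁶ / (1.602 × 10⁻¹⁹) = 3760 V.

V = 3760 V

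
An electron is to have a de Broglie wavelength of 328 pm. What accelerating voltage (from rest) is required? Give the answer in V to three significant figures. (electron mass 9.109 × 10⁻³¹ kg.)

p = h/λ = 6.626 × 10⁻³⁴ / 3.280 × 10⁻¹⁰ = 2.020 × 10⁻²⁴ kg·m/s.
KE = p²/(2m) = 2.240 × 10⁻¹⁸ J.
V = KE/e = 2.240 × 10⁻¹⁸ / (1.602 × 10⁻¹⁹) = 14.0 V.

V = 14.0 V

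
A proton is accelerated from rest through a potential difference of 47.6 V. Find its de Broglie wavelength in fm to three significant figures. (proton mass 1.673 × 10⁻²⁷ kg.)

λ = 4150 fm

KE = eV = 1.602 × 10⁻¹⁹ × 47.60 = 7.626 × 10⁻¹⁸ J.
p = √(2mKE) = √(2 × 1.673 × 10⁻²⁷ × 7.626 × 10⁻¹⁸) = 1.597 × 10⁻²² kg·m/s.
λ = h/p = 6.626 × 10⁻³⁴ / 1.597 × 10⁻²² = 4.15 × 10⁻¹² m = 4150 fm.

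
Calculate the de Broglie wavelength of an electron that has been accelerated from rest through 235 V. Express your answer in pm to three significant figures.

KE = eV = 1.602 × 10⁻¹⁹ × 235.0 = 3.765 × 10⁻¹⁷ J.
p = √(2mKE) = √(2 × 9.109 × 10⁻³¹ × 3.765 × 10⁻¹⁷) = 8.282 × 10⁻²⁴ kg·m/s.
λ = h/p = 6.626 × 10⁻³⁴ / 8.282 × 10⁻²⁴ = 8.00 × 10⁻¹¹ m = 80.0 pm.

λ = 80.0 pm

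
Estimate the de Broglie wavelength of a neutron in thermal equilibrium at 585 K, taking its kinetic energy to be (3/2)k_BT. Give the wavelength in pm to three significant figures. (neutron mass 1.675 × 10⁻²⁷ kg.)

λ = 104 pm

KE = (3/2)k_BT = 1.5 × 1.381 × 10⁻²³ × 585 = 1.212 × 10⁻²⁰ J.
p = √(2mKE) = √(2 × 1.675 × 10⁻²⁷ × 1.212 × 10⁻²⁰) = 6.372 × 10⁻²⁴ kg·m/s.
λ = h/p = 1.04 × 10⁻¹⁰ m = 104 pm.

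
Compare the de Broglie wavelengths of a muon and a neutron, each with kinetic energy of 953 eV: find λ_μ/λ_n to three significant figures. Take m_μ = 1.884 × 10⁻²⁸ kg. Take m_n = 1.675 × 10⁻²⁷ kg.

At fixed KE, p = √(2mKE) so λ = h/p ∝ 1/√m.
λ_μ/λ_n = √(m_n/m_μ) = √(1.675 × 10⁻²⁷/1.884 × 10⁻²⁸) = √(8.891) = 2.98.

λ_μ/λ_n = 2.98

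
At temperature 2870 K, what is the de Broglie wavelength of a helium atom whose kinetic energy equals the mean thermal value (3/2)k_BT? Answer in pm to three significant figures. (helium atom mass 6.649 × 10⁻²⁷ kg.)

KE = (3/2)k_BT = 1.5 × 1.381 × 10⁻²³ × 2870 = 5.945 × 10⁻²⁰ J.
p = √(2mKE) = √(2 × 6.649 × 10⁻²⁷ × 5.945 × 10⁻²⁰) = 2.812 × 10⁻²³ kg·m/s.
λ = h/p = 2.36 × 10⁻¹¹ m = 23.6 pm.

λ = 23.6 pm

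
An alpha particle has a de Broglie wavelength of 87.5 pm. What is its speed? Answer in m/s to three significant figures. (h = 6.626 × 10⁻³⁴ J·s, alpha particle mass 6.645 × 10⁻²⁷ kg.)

p = h/λ = 6.626 × 10⁻³⁴ / 8.750 × 10⁻¹¹ = 7.573 × 10⁻²⁴ kg·m/s.
v = p/m = 7.573 × 10⁻²⁴ / 6.645 × 10⁻²⁷ = 1.14 × 10³ m/s = 1140 m/s.

v = 1140 m/s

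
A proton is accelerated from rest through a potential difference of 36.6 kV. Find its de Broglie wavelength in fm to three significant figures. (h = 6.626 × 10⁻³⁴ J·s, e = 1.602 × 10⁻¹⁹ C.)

λ = 150 fm

KE = eV = 1.602 × 10⁻¹⁹ × 3.660 × 10⁴ = 5.863 × 10⁻¹⁵ J.
p = √(2mKE) = √(2 × 1.673 × 10⁻²⁷ × 5.863 × 10⁻¹⁵) = 4.429 × 10⁻²¹ kg·m/s.
λ = h/p = 6.626 × 10⁻³⁴ / 4.429 × 10⁻²¹ = 1.50 × 10⁻¹³ m = 150 fm.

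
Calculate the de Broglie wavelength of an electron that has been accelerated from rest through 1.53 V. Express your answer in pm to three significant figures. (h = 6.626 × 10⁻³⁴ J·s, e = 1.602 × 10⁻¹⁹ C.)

λ = 992 pm

KE = eV = 1.602 × 10⁻¹⁹ × 1.530 = 2.451 × 10⁻¹⁹ J.
p = √(2mKE) = √(2 × 9.109 × 10⁻³¹ × 2.451 × 10⁻¹⁹) = 6.682 × 10⁻²⁵ kg·m/s.
λ = h/p = 6.626 × 10⁻³⁴ / 6.682 × 10⁻²⁵ = 9.92 × 10⁻¹⁰ m = 992 pm.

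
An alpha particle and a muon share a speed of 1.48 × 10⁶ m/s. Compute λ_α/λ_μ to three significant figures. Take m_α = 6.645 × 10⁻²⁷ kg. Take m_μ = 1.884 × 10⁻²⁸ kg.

At fixed v, p = mv so λ = h/(mv) ∝ 1/m.
λ_α/λ_μ = m_μ/m_α = 1.884 × 10⁻²⁸/6.645 × 10⁻²⁷ = 0.0284.

λ_α/λ_μ = 0.0284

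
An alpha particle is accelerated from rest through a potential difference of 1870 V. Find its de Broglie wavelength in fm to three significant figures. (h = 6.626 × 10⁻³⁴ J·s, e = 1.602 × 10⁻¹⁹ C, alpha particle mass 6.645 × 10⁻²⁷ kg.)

KE = 2eV = 2 × 1.602 × 10⁻¹⁹ × 1870 = 5.991 × 10⁻¹⁶ J.
p = √(2mKE) = √(2 × 6.645 × 10⁻²⁷ × 5.991 × 10⁻¹⁶) = 2.822 × 10⁻²¹ kg·m/s.
λ = h/p = 6.626 × 10⁻³⁴ / 2.822 × 10⁻²¹ = 2.35 × 10⁻¹³ m = 235 fm.

λ = 235 fm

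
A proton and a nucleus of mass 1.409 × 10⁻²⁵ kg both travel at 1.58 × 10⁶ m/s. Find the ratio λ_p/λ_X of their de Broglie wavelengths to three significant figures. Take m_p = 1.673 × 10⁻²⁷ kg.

λ_p/λ_X = 84.2

At fixed v, p = mv so λ = h/(mv) ∝ 1/m.
λ_p/λ_X = m_X/m_p = 1.409 × 10⁻²⁵/1.673 × 10⁻²⁷ = 84.2.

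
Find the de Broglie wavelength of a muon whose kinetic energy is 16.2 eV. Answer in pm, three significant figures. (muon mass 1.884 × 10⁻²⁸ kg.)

KE = 16.2 eV = 2.595 × 10⁻¹⁸ J.
p = √(2mKE) = √(2 × 1.884 × 10⁻²⁸ × 2.595 × 10⁻¹⁸) = 3.127 × 10⁻²³ kg·m/s.
λ = h/p = 6.626 × 10⁻³⁴ / 3.127 × 10⁻²³ = 2.12 × 10⁻¹¹ m = 21.2 pm.

λ = 21.2 pm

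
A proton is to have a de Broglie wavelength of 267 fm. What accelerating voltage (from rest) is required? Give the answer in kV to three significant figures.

p = h/λ = 6.626 × 10⁻³⁴ / 2.670 × 10⁻¹³ = 2.482 × 10⁻²¹ kg·m/s.
KE = p²/(2m) = 1.841 × 10⁻¹⁵ J.
V = KE/e = 1.841 × 10⁻¹⁵ / (1.602 × 10⁻¹⁹) = 11.5 kV.

V = 11.5 kV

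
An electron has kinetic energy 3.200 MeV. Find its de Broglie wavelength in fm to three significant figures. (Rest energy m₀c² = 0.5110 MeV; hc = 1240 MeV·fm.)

λ = 337 fm

Total energy E = KE + m₀c² = 3.200 + 0.5110 = 3.7110 MeV.
(pc)² = E² − (m₀c²)² = (3.7110)² − (0.5110)² = 13.51 MeV², so pc = 3.676 MeV.
λ = hc/(pc) = 1240 MeV·fm / 3.676 MeV = 337 fm.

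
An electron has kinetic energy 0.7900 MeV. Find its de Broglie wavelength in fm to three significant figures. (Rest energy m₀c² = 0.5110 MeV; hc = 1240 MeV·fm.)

λ = 1040 fm

Total energy E = KE + m₀c² = 0.7900 + 0.5110 = 1.3010 MeV.
(pc)² = E² − (m₀c²)² = (1.3010)² − (0.5110)² = 1.431 MeV², so pc = 1.196 MeV.
λ = hc/(pc) = 1240 MeV·fm / 1.196 MeV = 1040 fm.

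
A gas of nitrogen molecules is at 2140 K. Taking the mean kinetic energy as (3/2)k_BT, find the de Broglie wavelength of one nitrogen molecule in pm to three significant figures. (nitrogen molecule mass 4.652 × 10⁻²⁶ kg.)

KE = (3/2)k_BT = 1.5 × 1.381 × 10⁻²³ × 2140 = 4.433 × 10⁻²⁰ J.
p = √(2mKE) = √(2 × 4.652 × 10⁻²⁶ × 4.433 × 10⁻²⁰) = 6.422 × 10⁻²³ kg·m/s.
λ = h/p = 1.03 × 10⁻¹¹ m = 10.3 pm.

λ = 10.3 pm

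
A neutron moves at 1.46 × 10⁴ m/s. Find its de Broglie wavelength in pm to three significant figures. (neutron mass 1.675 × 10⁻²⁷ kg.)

p = mv = 1.675 × 10⁻²⁷ × 1.46 × 10⁴ = 2.446 × 10⁻²³ kg·m/s.
λ = h/p = 6.626 × 10⁻³⁴ / 2.446 × 10⁻²³ = 2.71 × 10⁻¹¹ m = 27.1 pm.

λ = 27.1 pm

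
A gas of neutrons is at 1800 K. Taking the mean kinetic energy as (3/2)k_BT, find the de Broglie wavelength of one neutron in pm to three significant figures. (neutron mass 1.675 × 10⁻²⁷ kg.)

KE = (3/2)k_BT = 1.5 × 1.381 × 10⁻²³ × 1800 = 3.729 × 10⁻²⁰ J.
p = √(2mKE) = √(2 × 1.675 × 10⁻²⁷ × 3.729 × 10⁻²⁰) = 1.118 × 10⁻²³ kg·m/s.
λ = h/p = 5.93 × 10⁻¹¹ m = 59.3 pm.

λ = 59.3 pm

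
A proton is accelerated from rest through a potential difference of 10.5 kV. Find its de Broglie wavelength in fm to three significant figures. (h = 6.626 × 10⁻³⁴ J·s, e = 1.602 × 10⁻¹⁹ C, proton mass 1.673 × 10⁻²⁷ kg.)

λ = 279 fm

KE = eV = 1.602 × 10⁻¹⁹ × 1.050 × 10⁴ = 1.682 × 10⁻¹⁵ J.
p = √(2mKE) = √(2 × 1.673 × 10⁻²⁷ × 1.682 × 10⁻¹⁵) = 2.372 × 10⁻²¹ kg·m/s.
λ = h/p = 6.626 × 10⁻³⁴ / 2.372 × 10⁻²¹ = 2.79 × 10⁻¹³ m = 279 fm.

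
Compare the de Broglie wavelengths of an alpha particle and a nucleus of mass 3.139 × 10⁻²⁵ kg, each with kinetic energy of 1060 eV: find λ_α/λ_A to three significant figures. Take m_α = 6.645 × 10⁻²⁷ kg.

λ_α/λ_A = 6.87

At fixed KE, p = √(2mKE) so λ = h/p ∝ 1/√m.
λ_α/λ_A = √(m_A/m_α) = √(3.139 × 10⁻²⁵/6.645 × 10⁻²⁷) = √(47.24) = 6.87.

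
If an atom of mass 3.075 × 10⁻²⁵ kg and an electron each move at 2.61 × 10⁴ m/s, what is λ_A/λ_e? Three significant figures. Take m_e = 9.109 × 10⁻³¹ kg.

At fixed v, p = mv so λ = h/(mv) ∝ 1/m.
λ_A/λ_e = m_e/m_A = 9.109 × 10⁻³¹/3.075 × 10⁻²⁵ = 2.96 × 10⁻⁶.

λ_A/λ_e = 2.96 × 10⁻⁶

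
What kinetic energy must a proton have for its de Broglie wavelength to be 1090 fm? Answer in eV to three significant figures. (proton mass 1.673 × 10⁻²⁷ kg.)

KE = 689 eV

p = h/λ = 6.626 × 10⁻³⁴ / 1.090 × 10⁻¹² = 6.079 × 10⁻²² kg·m/s.
KE = p²/(2m) = (6.079 × 10⁻²²)² / (2 × 1.673 × 10⁻²⁷) = 1.104 × 10⁻¹⁶ J = 689 eV.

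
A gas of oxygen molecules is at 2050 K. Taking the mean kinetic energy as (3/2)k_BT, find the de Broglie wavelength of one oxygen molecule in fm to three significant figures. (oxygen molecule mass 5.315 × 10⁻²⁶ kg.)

λ = 9860 fm

KE = (3/2)k_BT = 1.5 × 1.381 × 10⁻²³ × 2050 = 4.247 × 10⁻²⁰ J.
p = √(2mKE) = √(2 × 5.315 × 10⁻²⁶ × 4.247 × 10⁻²⁰) = 6.719 × 10⁻²³ kg·m/s.
λ = h/p = 9.86 × 10⁻¹² m = 9860 fm.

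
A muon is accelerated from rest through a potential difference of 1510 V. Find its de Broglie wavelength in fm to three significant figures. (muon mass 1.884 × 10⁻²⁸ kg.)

KE = eV = 1.602 × 10⁻¹⁹ × 1510 = 2.419 × 10⁻¹⁶ J.
p = √(2mKE) = √(2 × 1.884 × 10⁻²⁸ × 2.419 × 10⁻¹⁶) = 3.019 × 10⁻²² kg·m/s.
λ = h/p = 6.626 × 10⁻³⁴ / 3.019 × 10⁻²² = 2.19 × 10⁻¹² m = 2190 fm.

λ = 2190 fm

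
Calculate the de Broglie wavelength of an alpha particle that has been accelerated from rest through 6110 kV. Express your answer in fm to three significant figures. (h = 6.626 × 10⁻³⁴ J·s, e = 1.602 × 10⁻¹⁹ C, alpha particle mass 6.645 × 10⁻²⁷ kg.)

λ = 4.11 fm

KE = 2eV = 2 × 1.602 × 10⁻¹⁹ × 6.110 × 10⁶ = 1.958 × 10⁻¹² J.
p = √(2mKE) = √(2 × 6.645 × 10⁻²⁷ × 1.958 × 10⁻¹²) = 1.613 × 10⁻¹⁹ kg·m/s.
λ = h/p = 6.626 × 10⁻³⁴ / 1.613 × 10⁻¹⁹ = 4.11 × 10⁻¹⁵ m = 4.11 fm.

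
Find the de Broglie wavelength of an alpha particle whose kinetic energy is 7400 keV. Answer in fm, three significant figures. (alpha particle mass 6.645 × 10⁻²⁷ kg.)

λ = 5.28 fm

KE = 7400 keV = 1.185 × 10⁻¹² J.
p = √(2mKE) = √(2 × 6.645 × 10⁻²⁷ × 1.185 × 10⁻¹²) = 1.255 × 10⁻¹⁹ kg·m/s.
λ = h/p = 6.626 × 10⁻³⁴ / 1.255 × 10⁻¹⁹ = 5.28 × 10⁻¹⁵ m = 5.28 fm.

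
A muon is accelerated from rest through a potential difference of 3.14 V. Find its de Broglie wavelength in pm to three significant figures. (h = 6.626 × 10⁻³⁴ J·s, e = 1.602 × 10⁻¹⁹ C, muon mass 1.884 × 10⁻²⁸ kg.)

λ = 48.1 pm

KE = eV = 1.602 × 10⁻¹⁹ × 3.140 = 5.030 × 10⁻¹⁹ J.
p = √(2mKE) = √(2 × 1.884 × 10⁻²⁸ × 5.030 × 10⁻¹⁹) = 1.377 × 10⁻²³ kg·m/s.
λ = h/p = 6.626 × 10⁻³⁴ / 1.377 × 10⁻²³ = 4.81 × 10⁻¹¹ m = 48.1 pm.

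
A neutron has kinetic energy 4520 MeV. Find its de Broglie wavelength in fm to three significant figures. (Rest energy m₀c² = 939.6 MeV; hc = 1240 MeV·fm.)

λ = 0.231 fm

Total energy E = KE + m₀c² = 4520 + 939.6 = 5459.6 MeV.
(pc)² = E² − (m₀c²)² = (5459.6)² − (939.6)² = 2.892 × 10⁷ MeV², so pc = 5378 MeV.
λ = hc/(pc) = 1240 MeV·fm / 5378 MeV = 0.231 fm.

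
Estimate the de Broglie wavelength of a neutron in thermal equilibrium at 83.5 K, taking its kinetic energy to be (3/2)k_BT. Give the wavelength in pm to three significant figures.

λ = 275 pm

KE = (3/2)k_BT = 1.5 × 1.381 × 10⁻²³ × 83.5 = 1.730 × 10⁻²¹ J.
p = √(2mKE) = √(2 × 1.675 × 10⁻²⁷ × 1.730 × 10⁻²¹) = 2.407 × 10⁻²⁴ kg·m/s.
λ = h/p = 2.75 × 10⁻¹⁰ m = 275 pm.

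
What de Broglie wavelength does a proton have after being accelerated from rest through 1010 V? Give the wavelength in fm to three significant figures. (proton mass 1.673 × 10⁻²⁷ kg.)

λ = 901 fm

KE = eV = 1.602 × 10⁻¹⁹ × 1010 = 1.618 × 10⁻¹⁶ J.
p = √(2mKE) = √(2 × 1.673 × 10⁻²⁷ × 1.618 × 10⁻¹⁶) = 7.358 × 10⁻²² kg·m/s.
λ = h/p = 6.626 × 10⁻³⁴ / 7.358 × 10⁻²² = 9.01 × 10⁻¹³ m = 901 fm.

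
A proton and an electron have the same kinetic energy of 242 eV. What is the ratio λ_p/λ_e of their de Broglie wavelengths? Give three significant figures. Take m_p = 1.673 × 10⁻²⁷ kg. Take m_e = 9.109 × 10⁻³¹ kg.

λ_p/λ_e = 0.0233

At fixed KE, p = √(2mKE) so λ = h/p ∝ 1/√m.
λ_p/λ_e = √(m_e/m_p) = √(9.109 × 10⁻³¹/1.673 × 10⁻²⁷) = √(5.445 × 10⁻⁴) = 0.0233.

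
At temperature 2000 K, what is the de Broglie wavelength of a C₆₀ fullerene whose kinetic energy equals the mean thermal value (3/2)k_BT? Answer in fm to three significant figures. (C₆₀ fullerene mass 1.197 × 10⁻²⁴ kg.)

λ = 2100 fm

KE = (3/2)k_BT = 1.5 × 1.381 × 10⁻²³ × 2000 = 4.143 × 10⁻²⁰ J.
p = √(2mKE) = √(2 × 1.197 × 10⁻²⁴ × 4.143 × 10⁻²⁰) = 3.149 × 10⁻²² kg·m/s.
λ = h/p = 2.10 × 10⁻¹² m = 2100 fm.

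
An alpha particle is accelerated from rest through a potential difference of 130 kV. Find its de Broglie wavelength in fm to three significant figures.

KE = 2eV = 2 × 1.602 × 10⁻¹⁹ × 1.300 × 10⁵ = 4.165 × 10⁻¹⁴ J.
p = √(2mKE) = √(2 × 6.645 × 10⁻²⁷ × 4.165 × 10⁻¹⁴) = 2.353 × 10⁻²⁰ kg·m/s.
λ = h/p = 6.626 × 10⁻³⁴ / 2.353 × 10⁻²⁰ = 2.82 × 10⁻¹⁴ m = 28.2 fm.

λ = 28.2 fm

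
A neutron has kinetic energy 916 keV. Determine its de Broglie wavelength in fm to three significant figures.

KE = 916 keV = 1.467 × 10⁻¹³ J.
p = √(2mKE) = √(2 × 1.675 × 10⁻²⁷ × 1.467 × 10⁻¹³) = 2.217 × 10⁻²⁰ kg·m/s.
λ = h/p = 6.626 × 10⁻³⁴ / 2.217 × 10⁻²⁰ = 2.99 × 10⁻¹⁴ m = 29.9 fm.

λ = 29.9 fm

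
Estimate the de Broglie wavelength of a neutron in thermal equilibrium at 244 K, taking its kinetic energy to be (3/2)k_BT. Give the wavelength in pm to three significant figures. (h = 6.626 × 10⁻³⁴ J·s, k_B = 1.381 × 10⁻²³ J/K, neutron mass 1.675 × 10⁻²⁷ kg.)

λ = 161 pm

KE = (3/2)k_BT = 1.5 × 1.381 × 10⁻²³ × 244 = 5.054 × 10⁻²¹ J.
p = √(2mKE) = √(2 × 1.675 × 10⁻²⁷ × 5.054 × 10⁻²¹) = 4.115 × 10⁻²⁴ kg·m/s.
λ = h/p = 1.61 × 10⁻¹⁰ m = 161 pm.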